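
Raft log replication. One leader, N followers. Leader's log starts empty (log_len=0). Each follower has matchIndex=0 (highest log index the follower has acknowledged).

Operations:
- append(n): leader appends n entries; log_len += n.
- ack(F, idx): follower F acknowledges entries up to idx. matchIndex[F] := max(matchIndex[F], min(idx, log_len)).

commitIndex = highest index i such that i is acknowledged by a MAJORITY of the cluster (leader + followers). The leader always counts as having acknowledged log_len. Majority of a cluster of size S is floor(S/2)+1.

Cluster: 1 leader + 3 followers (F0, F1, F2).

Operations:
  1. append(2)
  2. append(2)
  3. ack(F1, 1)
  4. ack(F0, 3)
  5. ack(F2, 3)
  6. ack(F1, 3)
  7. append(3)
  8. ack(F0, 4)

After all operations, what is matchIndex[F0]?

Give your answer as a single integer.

Answer: 4

Derivation:
Op 1: append 2 -> log_len=2
Op 2: append 2 -> log_len=4
Op 3: F1 acks idx 1 -> match: F0=0 F1=1 F2=0; commitIndex=0
Op 4: F0 acks idx 3 -> match: F0=3 F1=1 F2=0; commitIndex=1
Op 5: F2 acks idx 3 -> match: F0=3 F1=1 F2=3; commitIndex=3
Op 6: F1 acks idx 3 -> match: F0=3 F1=3 F2=3; commitIndex=3
Op 7: append 3 -> log_len=7
Op 8: F0 acks idx 4 -> match: F0=4 F1=3 F2=3; commitIndex=3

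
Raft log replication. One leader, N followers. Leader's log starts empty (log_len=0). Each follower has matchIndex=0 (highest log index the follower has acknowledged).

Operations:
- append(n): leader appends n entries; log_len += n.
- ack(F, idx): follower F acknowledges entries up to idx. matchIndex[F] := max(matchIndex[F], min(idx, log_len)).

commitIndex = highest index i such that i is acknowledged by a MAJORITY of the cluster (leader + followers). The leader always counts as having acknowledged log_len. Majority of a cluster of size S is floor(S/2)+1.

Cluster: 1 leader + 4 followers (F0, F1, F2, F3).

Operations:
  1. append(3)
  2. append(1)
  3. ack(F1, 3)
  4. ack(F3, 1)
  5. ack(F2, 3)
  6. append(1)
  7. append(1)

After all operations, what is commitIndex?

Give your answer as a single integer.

Answer: 3

Derivation:
Op 1: append 3 -> log_len=3
Op 2: append 1 -> log_len=4
Op 3: F1 acks idx 3 -> match: F0=0 F1=3 F2=0 F3=0; commitIndex=0
Op 4: F3 acks idx 1 -> match: F0=0 F1=3 F2=0 F3=1; commitIndex=1
Op 5: F2 acks idx 3 -> match: F0=0 F1=3 F2=3 F3=1; commitIndex=3
Op 6: append 1 -> log_len=5
Op 7: append 1 -> log_len=6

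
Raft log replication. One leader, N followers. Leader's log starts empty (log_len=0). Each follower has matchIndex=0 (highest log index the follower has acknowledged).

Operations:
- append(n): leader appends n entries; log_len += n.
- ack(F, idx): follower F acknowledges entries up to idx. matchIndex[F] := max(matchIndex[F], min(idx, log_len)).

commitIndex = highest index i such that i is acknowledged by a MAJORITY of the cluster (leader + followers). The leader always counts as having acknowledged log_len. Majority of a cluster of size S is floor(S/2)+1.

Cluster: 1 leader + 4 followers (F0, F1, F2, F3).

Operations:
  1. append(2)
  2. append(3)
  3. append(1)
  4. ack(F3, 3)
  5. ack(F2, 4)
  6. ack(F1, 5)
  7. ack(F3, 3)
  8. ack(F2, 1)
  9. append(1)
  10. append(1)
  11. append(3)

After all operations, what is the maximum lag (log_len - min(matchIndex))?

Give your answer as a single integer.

Answer: 11

Derivation:
Op 1: append 2 -> log_len=2
Op 2: append 3 -> log_len=5
Op 3: append 1 -> log_len=6
Op 4: F3 acks idx 3 -> match: F0=0 F1=0 F2=0 F3=3; commitIndex=0
Op 5: F2 acks idx 4 -> match: F0=0 F1=0 F2=4 F3=3; commitIndex=3
Op 6: F1 acks idx 5 -> match: F0=0 F1=5 F2=4 F3=3; commitIndex=4
Op 7: F3 acks idx 3 -> match: F0=0 F1=5 F2=4 F3=3; commitIndex=4
Op 8: F2 acks idx 1 -> match: F0=0 F1=5 F2=4 F3=3; commitIndex=4
Op 9: append 1 -> log_len=7
Op 10: append 1 -> log_len=8
Op 11: append 3 -> log_len=11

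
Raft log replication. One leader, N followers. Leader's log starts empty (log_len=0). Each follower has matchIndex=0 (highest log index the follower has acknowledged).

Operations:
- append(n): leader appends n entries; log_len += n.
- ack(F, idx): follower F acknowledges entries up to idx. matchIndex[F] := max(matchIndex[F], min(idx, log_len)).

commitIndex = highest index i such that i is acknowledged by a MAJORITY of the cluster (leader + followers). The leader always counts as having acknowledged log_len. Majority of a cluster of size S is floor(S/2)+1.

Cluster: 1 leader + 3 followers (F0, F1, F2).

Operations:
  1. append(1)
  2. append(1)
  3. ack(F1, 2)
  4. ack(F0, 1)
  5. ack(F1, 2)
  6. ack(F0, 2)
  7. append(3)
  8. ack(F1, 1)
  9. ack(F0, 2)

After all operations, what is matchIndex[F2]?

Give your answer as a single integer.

Answer: 0

Derivation:
Op 1: append 1 -> log_len=1
Op 2: append 1 -> log_len=2
Op 3: F1 acks idx 2 -> match: F0=0 F1=2 F2=0; commitIndex=0
Op 4: F0 acks idx 1 -> match: F0=1 F1=2 F2=0; commitIndex=1
Op 5: F1 acks idx 2 -> match: F0=1 F1=2 F2=0; commitIndex=1
Op 6: F0 acks idx 2 -> match: F0=2 F1=2 F2=0; commitIndex=2
Op 7: append 3 -> log_len=5
Op 8: F1 acks idx 1 -> match: F0=2 F1=2 F2=0; commitIndex=2
Op 9: F0 acks idx 2 -> match: F0=2 F1=2 F2=0; commitIndex=2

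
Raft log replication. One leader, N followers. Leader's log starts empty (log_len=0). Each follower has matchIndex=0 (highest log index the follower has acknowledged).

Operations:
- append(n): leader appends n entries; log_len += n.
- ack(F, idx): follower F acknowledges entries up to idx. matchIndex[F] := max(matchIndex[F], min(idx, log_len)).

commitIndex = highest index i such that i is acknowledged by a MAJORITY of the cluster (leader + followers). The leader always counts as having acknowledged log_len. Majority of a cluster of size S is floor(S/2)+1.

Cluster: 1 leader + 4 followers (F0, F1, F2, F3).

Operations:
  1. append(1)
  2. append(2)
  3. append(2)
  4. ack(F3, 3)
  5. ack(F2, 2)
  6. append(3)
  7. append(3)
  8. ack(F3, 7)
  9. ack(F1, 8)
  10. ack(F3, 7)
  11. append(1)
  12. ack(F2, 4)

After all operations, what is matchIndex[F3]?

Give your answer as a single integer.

Op 1: append 1 -> log_len=1
Op 2: append 2 -> log_len=3
Op 3: append 2 -> log_len=5
Op 4: F3 acks idx 3 -> match: F0=0 F1=0 F2=0 F3=3; commitIndex=0
Op 5: F2 acks idx 2 -> match: F0=0 F1=0 F2=2 F3=3; commitIndex=2
Op 6: append 3 -> log_len=8
Op 7: append 3 -> log_len=11
Op 8: F3 acks idx 7 -> match: F0=0 F1=0 F2=2 F3=7; commitIndex=2
Op 9: F1 acks idx 8 -> match: F0=0 F1=8 F2=2 F3=7; commitIndex=7
Op 10: F3 acks idx 7 -> match: F0=0 F1=8 F2=2 F3=7; commitIndex=7
Op 11: append 1 -> log_len=12
Op 12: F2 acks idx 4 -> match: F0=0 F1=8 F2=4 F3=7; commitIndex=7

Answer: 7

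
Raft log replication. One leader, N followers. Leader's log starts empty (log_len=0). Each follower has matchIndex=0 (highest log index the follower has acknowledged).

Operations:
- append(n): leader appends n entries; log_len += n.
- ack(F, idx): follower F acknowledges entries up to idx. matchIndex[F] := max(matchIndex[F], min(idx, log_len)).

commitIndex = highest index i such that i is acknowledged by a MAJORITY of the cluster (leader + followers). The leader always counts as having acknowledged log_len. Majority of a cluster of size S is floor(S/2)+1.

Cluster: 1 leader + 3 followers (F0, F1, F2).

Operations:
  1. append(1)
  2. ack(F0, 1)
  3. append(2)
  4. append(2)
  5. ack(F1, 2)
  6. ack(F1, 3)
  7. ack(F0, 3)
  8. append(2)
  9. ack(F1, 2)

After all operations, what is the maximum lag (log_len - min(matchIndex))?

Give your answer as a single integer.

Answer: 7

Derivation:
Op 1: append 1 -> log_len=1
Op 2: F0 acks idx 1 -> match: F0=1 F1=0 F2=0; commitIndex=0
Op 3: append 2 -> log_len=3
Op 4: append 2 -> log_len=5
Op 5: F1 acks idx 2 -> match: F0=1 F1=2 F2=0; commitIndex=1
Op 6: F1 acks idx 3 -> match: F0=1 F1=3 F2=0; commitIndex=1
Op 7: F0 acks idx 3 -> match: F0=3 F1=3 F2=0; commitIndex=3
Op 8: append 2 -> log_len=7
Op 9: F1 acks idx 2 -> match: F0=3 F1=3 F2=0; commitIndex=3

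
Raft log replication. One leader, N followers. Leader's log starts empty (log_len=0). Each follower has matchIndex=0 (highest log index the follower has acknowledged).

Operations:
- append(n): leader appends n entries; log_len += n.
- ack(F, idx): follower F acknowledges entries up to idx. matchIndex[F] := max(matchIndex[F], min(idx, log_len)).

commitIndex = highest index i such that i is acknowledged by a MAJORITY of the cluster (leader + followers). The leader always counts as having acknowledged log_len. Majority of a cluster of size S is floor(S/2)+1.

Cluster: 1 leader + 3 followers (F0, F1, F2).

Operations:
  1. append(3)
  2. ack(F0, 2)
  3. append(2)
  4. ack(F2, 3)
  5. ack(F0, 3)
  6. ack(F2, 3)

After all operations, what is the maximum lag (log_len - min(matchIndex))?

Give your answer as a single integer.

Answer: 5

Derivation:
Op 1: append 3 -> log_len=3
Op 2: F0 acks idx 2 -> match: F0=2 F1=0 F2=0; commitIndex=0
Op 3: append 2 -> log_len=5
Op 4: F2 acks idx 3 -> match: F0=2 F1=0 F2=3; commitIndex=2
Op 5: F0 acks idx 3 -> match: F0=3 F1=0 F2=3; commitIndex=3
Op 6: F2 acks idx 3 -> match: F0=3 F1=0 F2=3; commitIndex=3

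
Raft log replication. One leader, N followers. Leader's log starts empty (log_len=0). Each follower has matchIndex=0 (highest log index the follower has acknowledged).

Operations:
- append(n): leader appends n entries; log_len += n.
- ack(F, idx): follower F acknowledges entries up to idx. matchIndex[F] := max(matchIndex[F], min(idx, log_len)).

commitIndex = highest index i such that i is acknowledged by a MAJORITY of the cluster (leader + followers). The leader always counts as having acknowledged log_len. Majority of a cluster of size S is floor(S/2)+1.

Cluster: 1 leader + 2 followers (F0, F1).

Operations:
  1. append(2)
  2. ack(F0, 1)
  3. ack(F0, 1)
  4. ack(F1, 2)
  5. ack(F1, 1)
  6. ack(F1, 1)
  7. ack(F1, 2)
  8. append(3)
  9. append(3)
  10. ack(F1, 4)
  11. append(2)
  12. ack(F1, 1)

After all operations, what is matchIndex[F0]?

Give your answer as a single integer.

Answer: 1

Derivation:
Op 1: append 2 -> log_len=2
Op 2: F0 acks idx 1 -> match: F0=1 F1=0; commitIndex=1
Op 3: F0 acks idx 1 -> match: F0=1 F1=0; commitIndex=1
Op 4: F1 acks idx 2 -> match: F0=1 F1=2; commitIndex=2
Op 5: F1 acks idx 1 -> match: F0=1 F1=2; commitIndex=2
Op 6: F1 acks idx 1 -> match: F0=1 F1=2; commitIndex=2
Op 7: F1 acks idx 2 -> match: F0=1 F1=2; commitIndex=2
Op 8: append 3 -> log_len=5
Op 9: append 3 -> log_len=8
Op 10: F1 acks idx 4 -> match: F0=1 F1=4; commitIndex=4
Op 11: append 2 -> log_len=10
Op 12: F1 acks idx 1 -> match: F0=1 F1=4; commitIndex=4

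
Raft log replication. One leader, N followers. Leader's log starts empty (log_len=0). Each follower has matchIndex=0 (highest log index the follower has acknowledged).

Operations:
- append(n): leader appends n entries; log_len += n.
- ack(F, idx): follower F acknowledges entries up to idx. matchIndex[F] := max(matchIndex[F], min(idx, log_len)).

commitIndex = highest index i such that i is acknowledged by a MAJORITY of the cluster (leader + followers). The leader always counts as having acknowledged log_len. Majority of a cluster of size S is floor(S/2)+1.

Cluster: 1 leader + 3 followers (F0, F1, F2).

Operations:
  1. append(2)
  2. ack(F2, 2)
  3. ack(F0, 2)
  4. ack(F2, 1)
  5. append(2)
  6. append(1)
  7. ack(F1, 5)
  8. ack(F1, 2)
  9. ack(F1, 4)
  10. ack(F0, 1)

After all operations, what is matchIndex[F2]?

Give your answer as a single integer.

Op 1: append 2 -> log_len=2
Op 2: F2 acks idx 2 -> match: F0=0 F1=0 F2=2; commitIndex=0
Op 3: F0 acks idx 2 -> match: F0=2 F1=0 F2=2; commitIndex=2
Op 4: F2 acks idx 1 -> match: F0=2 F1=0 F2=2; commitIndex=2
Op 5: append 2 -> log_len=4
Op 6: append 1 -> log_len=5
Op 7: F1 acks idx 5 -> match: F0=2 F1=5 F2=2; commitIndex=2
Op 8: F1 acks idx 2 -> match: F0=2 F1=5 F2=2; commitIndex=2
Op 9: F1 acks idx 4 -> match: F0=2 F1=5 F2=2; commitIndex=2
Op 10: F0 acks idx 1 -> match: F0=2 F1=5 F2=2; commitIndex=2

Answer: 2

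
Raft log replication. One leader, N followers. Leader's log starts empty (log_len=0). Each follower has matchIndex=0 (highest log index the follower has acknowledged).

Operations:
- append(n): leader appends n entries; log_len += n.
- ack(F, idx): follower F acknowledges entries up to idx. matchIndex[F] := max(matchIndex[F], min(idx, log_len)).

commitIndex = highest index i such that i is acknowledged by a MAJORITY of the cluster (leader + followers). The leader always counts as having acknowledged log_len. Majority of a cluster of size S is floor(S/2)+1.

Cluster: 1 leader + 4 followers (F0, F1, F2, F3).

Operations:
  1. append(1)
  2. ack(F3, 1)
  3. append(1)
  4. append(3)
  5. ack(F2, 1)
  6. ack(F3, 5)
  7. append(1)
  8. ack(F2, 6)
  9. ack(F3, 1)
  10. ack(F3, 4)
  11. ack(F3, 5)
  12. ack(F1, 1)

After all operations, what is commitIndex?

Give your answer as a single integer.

Answer: 5

Derivation:
Op 1: append 1 -> log_len=1
Op 2: F3 acks idx 1 -> match: F0=0 F1=0 F2=0 F3=1; commitIndex=0
Op 3: append 1 -> log_len=2
Op 4: append 3 -> log_len=5
Op 5: F2 acks idx 1 -> match: F0=0 F1=0 F2=1 F3=1; commitIndex=1
Op 6: F3 acks idx 5 -> match: F0=0 F1=0 F2=1 F3=5; commitIndex=1
Op 7: append 1 -> log_len=6
Op 8: F2 acks idx 6 -> match: F0=0 F1=0 F2=6 F3=5; commitIndex=5
Op 9: F3 acks idx 1 -> match: F0=0 F1=0 F2=6 F3=5; commitIndex=5
Op 10: F3 acks idx 4 -> match: F0=0 F1=0 F2=6 F3=5; commitIndex=5
Op 11: F3 acks idx 5 -> match: F0=0 F1=0 F2=6 F3=5; commitIndex=5
Op 12: F1 acks idx 1 -> match: F0=0 F1=1 F2=6 F3=5; commitIndex=5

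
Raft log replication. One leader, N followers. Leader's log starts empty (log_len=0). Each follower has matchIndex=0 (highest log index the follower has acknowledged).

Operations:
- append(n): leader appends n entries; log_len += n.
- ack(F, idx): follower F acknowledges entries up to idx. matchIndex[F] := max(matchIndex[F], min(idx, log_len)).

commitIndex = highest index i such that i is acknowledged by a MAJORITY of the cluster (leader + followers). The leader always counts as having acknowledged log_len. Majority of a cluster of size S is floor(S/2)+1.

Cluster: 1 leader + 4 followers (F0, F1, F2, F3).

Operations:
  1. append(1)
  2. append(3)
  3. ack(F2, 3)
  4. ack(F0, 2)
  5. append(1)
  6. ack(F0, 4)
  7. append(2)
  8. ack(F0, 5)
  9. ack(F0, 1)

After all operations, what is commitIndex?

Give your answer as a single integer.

Op 1: append 1 -> log_len=1
Op 2: append 3 -> log_len=4
Op 3: F2 acks idx 3 -> match: F0=0 F1=0 F2=3 F3=0; commitIndex=0
Op 4: F0 acks idx 2 -> match: F0=2 F1=0 F2=3 F3=0; commitIndex=2
Op 5: append 1 -> log_len=5
Op 6: F0 acks idx 4 -> match: F0=4 F1=0 F2=3 F3=0; commitIndex=3
Op 7: append 2 -> log_len=7
Op 8: F0 acks idx 5 -> match: F0=5 F1=0 F2=3 F3=0; commitIndex=3
Op 9: F0 acks idx 1 -> match: F0=5 F1=0 F2=3 F3=0; commitIndex=3

Answer: 3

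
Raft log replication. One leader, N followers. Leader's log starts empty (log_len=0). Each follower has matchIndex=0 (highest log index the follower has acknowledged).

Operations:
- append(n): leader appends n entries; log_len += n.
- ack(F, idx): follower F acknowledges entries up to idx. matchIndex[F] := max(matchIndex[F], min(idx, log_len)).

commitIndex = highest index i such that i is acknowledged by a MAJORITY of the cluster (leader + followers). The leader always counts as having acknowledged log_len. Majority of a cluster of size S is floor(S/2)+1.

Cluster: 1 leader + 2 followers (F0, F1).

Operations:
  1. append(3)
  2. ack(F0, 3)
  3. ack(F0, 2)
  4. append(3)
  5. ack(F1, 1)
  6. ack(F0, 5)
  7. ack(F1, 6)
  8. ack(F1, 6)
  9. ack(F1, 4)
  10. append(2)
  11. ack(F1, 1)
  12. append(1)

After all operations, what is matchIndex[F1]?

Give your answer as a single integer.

Op 1: append 3 -> log_len=3
Op 2: F0 acks idx 3 -> match: F0=3 F1=0; commitIndex=3
Op 3: F0 acks idx 2 -> match: F0=3 F1=0; commitIndex=3
Op 4: append 3 -> log_len=6
Op 5: F1 acks idx 1 -> match: F0=3 F1=1; commitIndex=3
Op 6: F0 acks idx 5 -> match: F0=5 F1=1; commitIndex=5
Op 7: F1 acks idx 6 -> match: F0=5 F1=6; commitIndex=6
Op 8: F1 acks idx 6 -> match: F0=5 F1=6; commitIndex=6
Op 9: F1 acks idx 4 -> match: F0=5 F1=6; commitIndex=6
Op 10: append 2 -> log_len=8
Op 11: F1 acks idx 1 -> match: F0=5 F1=6; commitIndex=6
Op 12: append 1 -> log_len=9

Answer: 6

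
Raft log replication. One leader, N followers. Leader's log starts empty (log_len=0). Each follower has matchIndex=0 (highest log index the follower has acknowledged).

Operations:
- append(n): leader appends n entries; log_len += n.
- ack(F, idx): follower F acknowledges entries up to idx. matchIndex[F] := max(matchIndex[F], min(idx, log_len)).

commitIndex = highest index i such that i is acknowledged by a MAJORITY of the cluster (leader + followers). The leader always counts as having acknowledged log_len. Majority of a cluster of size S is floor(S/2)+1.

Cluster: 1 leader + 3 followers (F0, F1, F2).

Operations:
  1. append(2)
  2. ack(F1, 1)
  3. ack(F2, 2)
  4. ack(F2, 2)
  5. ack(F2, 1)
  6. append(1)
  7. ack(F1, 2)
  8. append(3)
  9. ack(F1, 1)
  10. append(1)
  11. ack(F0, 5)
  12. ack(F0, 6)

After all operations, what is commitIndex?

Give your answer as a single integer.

Answer: 2

Derivation:
Op 1: append 2 -> log_len=2
Op 2: F1 acks idx 1 -> match: F0=0 F1=1 F2=0; commitIndex=0
Op 3: F2 acks idx 2 -> match: F0=0 F1=1 F2=2; commitIndex=1
Op 4: F2 acks idx 2 -> match: F0=0 F1=1 F2=2; commitIndex=1
Op 5: F2 acks idx 1 -> match: F0=0 F1=1 F2=2; commitIndex=1
Op 6: append 1 -> log_len=3
Op 7: F1 acks idx 2 -> match: F0=0 F1=2 F2=2; commitIndex=2
Op 8: append 3 -> log_len=6
Op 9: F1 acks idx 1 -> match: F0=0 F1=2 F2=2; commitIndex=2
Op 10: append 1 -> log_len=7
Op 11: F0 acks idx 5 -> match: F0=5 F1=2 F2=2; commitIndex=2
Op 12: F0 acks idx 6 -> match: F0=6 F1=2 F2=2; commitIndex=2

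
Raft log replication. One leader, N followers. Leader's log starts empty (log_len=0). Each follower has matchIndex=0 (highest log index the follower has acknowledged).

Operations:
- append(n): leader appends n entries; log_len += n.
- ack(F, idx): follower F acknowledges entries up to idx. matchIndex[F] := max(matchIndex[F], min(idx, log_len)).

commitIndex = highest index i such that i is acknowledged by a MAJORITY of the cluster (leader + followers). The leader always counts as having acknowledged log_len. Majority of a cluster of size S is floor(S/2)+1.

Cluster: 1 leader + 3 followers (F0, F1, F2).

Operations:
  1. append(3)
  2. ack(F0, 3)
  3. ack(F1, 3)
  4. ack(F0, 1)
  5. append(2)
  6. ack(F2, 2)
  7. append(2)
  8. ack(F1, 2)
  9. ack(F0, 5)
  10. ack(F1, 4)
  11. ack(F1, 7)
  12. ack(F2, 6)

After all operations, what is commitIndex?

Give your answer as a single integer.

Answer: 6

Derivation:
Op 1: append 3 -> log_len=3
Op 2: F0 acks idx 3 -> match: F0=3 F1=0 F2=0; commitIndex=0
Op 3: F1 acks idx 3 -> match: F0=3 F1=3 F2=0; commitIndex=3
Op 4: F0 acks idx 1 -> match: F0=3 F1=3 F2=0; commitIndex=3
Op 5: append 2 -> log_len=5
Op 6: F2 acks idx 2 -> match: F0=3 F1=3 F2=2; commitIndex=3
Op 7: append 2 -> log_len=7
Op 8: F1 acks idx 2 -> match: F0=3 F1=3 F2=2; commitIndex=3
Op 9: F0 acks idx 5 -> match: F0=5 F1=3 F2=2; commitIndex=3
Op 10: F1 acks idx 4 -> match: F0=5 F1=4 F2=2; commitIndex=4
Op 11: F1 acks idx 7 -> match: F0=5 F1=7 F2=2; commitIndex=5
Op 12: F2 acks idx 6 -> match: F0=5 F1=7 F2=6; commitIndex=6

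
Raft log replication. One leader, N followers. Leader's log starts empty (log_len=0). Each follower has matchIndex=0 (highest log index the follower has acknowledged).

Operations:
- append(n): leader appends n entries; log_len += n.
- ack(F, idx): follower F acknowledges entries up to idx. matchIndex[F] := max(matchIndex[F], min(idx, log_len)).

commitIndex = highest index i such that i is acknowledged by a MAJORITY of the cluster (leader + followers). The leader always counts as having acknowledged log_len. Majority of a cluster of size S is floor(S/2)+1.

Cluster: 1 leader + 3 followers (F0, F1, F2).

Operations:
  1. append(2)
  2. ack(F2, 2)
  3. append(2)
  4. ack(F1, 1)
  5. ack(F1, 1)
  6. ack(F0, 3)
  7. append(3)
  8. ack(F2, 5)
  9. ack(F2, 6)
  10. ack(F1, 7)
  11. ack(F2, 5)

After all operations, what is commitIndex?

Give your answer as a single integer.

Answer: 6

Derivation:
Op 1: append 2 -> log_len=2
Op 2: F2 acks idx 2 -> match: F0=0 F1=0 F2=2; commitIndex=0
Op 3: append 2 -> log_len=4
Op 4: F1 acks idx 1 -> match: F0=0 F1=1 F2=2; commitIndex=1
Op 5: F1 acks idx 1 -> match: F0=0 F1=1 F2=2; commitIndex=1
Op 6: F0 acks idx 3 -> match: F0=3 F1=1 F2=2; commitIndex=2
Op 7: append 3 -> log_len=7
Op 8: F2 acks idx 5 -> match: F0=3 F1=1 F2=5; commitIndex=3
Op 9: F2 acks idx 6 -> match: F0=3 F1=1 F2=6; commitIndex=3
Op 10: F1 acks idx 7 -> match: F0=3 F1=7 F2=6; commitIndex=6
Op 11: F2 acks idx 5 -> match: F0=3 F1=7 F2=6; commitIndex=6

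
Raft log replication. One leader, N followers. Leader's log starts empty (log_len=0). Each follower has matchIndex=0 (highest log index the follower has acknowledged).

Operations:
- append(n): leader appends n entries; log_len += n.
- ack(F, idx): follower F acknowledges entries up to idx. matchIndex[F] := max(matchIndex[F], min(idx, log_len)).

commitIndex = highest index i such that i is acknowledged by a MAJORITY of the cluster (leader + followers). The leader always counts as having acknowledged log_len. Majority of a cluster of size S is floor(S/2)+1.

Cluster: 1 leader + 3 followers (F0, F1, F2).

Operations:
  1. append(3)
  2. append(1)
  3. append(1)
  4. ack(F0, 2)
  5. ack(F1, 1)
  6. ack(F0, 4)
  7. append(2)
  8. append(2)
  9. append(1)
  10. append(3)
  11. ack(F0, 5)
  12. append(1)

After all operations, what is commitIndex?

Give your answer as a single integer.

Op 1: append 3 -> log_len=3
Op 2: append 1 -> log_len=4
Op 3: append 1 -> log_len=5
Op 4: F0 acks idx 2 -> match: F0=2 F1=0 F2=0; commitIndex=0
Op 5: F1 acks idx 1 -> match: F0=2 F1=1 F2=0; commitIndex=1
Op 6: F0 acks idx 4 -> match: F0=4 F1=1 F2=0; commitIndex=1
Op 7: append 2 -> log_len=7
Op 8: append 2 -> log_len=9
Op 9: append 1 -> log_len=10
Op 10: append 3 -> log_len=13
Op 11: F0 acks idx 5 -> match: F0=5 F1=1 F2=0; commitIndex=1
Op 12: append 1 -> log_len=14

Answer: 1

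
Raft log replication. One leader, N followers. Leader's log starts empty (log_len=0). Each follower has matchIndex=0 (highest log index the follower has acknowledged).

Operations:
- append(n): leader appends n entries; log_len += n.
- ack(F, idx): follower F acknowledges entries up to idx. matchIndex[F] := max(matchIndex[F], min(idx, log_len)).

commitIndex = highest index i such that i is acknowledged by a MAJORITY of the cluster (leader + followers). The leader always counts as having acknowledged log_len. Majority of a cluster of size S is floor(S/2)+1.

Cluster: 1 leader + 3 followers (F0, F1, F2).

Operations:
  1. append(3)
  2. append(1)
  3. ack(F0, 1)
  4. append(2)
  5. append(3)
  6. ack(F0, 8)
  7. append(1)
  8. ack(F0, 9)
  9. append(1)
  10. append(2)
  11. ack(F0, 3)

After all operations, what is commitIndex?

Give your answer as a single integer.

Op 1: append 3 -> log_len=3
Op 2: append 1 -> log_len=4
Op 3: F0 acks idx 1 -> match: F0=1 F1=0 F2=0; commitIndex=0
Op 4: append 2 -> log_len=6
Op 5: append 3 -> log_len=9
Op 6: F0 acks idx 8 -> match: F0=8 F1=0 F2=0; commitIndex=0
Op 7: append 1 -> log_len=10
Op 8: F0 acks idx 9 -> match: F0=9 F1=0 F2=0; commitIndex=0
Op 9: append 1 -> log_len=11
Op 10: append 2 -> log_len=13
Op 11: F0 acks idx 3 -> match: F0=9 F1=0 F2=0; commitIndex=0

Answer: 0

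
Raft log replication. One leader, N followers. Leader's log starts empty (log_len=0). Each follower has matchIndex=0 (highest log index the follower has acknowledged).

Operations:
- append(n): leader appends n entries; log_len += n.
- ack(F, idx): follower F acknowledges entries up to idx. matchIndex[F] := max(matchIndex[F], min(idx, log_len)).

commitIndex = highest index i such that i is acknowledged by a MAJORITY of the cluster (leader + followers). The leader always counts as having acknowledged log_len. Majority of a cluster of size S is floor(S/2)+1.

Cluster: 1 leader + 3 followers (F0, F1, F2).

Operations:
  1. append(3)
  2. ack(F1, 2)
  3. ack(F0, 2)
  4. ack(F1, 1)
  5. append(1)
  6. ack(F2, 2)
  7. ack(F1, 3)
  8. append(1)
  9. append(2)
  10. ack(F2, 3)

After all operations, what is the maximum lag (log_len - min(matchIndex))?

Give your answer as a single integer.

Op 1: append 3 -> log_len=3
Op 2: F1 acks idx 2 -> match: F0=0 F1=2 F2=0; commitIndex=0
Op 3: F0 acks idx 2 -> match: F0=2 F1=2 F2=0; commitIndex=2
Op 4: F1 acks idx 1 -> match: F0=2 F1=2 F2=0; commitIndex=2
Op 5: append 1 -> log_len=4
Op 6: F2 acks idx 2 -> match: F0=2 F1=2 F2=2; commitIndex=2
Op 7: F1 acks idx 3 -> match: F0=2 F1=3 F2=2; commitIndex=2
Op 8: append 1 -> log_len=5
Op 9: append 2 -> log_len=7
Op 10: F2 acks idx 3 -> match: F0=2 F1=3 F2=3; commitIndex=3

Answer: 5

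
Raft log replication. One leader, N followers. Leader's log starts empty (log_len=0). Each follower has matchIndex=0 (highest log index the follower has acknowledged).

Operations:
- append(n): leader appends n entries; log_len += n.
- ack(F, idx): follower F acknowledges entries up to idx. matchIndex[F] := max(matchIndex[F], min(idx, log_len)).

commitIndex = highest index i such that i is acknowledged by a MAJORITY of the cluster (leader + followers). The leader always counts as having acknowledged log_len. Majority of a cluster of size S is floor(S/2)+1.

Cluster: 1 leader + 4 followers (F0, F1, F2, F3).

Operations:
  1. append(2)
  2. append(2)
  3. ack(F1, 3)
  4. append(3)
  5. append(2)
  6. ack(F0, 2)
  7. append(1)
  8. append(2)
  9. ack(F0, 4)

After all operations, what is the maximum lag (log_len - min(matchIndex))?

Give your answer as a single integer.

Op 1: append 2 -> log_len=2
Op 2: append 2 -> log_len=4
Op 3: F1 acks idx 3 -> match: F0=0 F1=3 F2=0 F3=0; commitIndex=0
Op 4: append 3 -> log_len=7
Op 5: append 2 -> log_len=9
Op 6: F0 acks idx 2 -> match: F0=2 F1=3 F2=0 F3=0; commitIndex=2
Op 7: append 1 -> log_len=10
Op 8: append 2 -> log_len=12
Op 9: F0 acks idx 4 -> match: F0=4 F1=3 F2=0 F3=0; commitIndex=3

Answer: 12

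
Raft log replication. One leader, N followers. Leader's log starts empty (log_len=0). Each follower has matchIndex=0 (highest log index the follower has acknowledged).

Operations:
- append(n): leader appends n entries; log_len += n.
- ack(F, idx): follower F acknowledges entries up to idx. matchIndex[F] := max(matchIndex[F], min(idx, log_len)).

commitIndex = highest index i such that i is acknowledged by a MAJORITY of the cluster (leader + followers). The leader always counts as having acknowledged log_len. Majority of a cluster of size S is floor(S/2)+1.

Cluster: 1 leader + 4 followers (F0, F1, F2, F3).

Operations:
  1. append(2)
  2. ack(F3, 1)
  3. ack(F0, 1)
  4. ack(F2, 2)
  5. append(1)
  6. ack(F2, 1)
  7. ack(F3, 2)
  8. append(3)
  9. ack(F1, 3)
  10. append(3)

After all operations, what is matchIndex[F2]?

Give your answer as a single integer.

Op 1: append 2 -> log_len=2
Op 2: F3 acks idx 1 -> match: F0=0 F1=0 F2=0 F3=1; commitIndex=0
Op 3: F0 acks idx 1 -> match: F0=1 F1=0 F2=0 F3=1; commitIndex=1
Op 4: F2 acks idx 2 -> match: F0=1 F1=0 F2=2 F3=1; commitIndex=1
Op 5: append 1 -> log_len=3
Op 6: F2 acks idx 1 -> match: F0=1 F1=0 F2=2 F3=1; commitIndex=1
Op 7: F3 acks idx 2 -> match: F0=1 F1=0 F2=2 F3=2; commitIndex=2
Op 8: append 3 -> log_len=6
Op 9: F1 acks idx 3 -> match: F0=1 F1=3 F2=2 F3=2; commitIndex=2
Op 10: append 3 -> log_len=9

Answer: 2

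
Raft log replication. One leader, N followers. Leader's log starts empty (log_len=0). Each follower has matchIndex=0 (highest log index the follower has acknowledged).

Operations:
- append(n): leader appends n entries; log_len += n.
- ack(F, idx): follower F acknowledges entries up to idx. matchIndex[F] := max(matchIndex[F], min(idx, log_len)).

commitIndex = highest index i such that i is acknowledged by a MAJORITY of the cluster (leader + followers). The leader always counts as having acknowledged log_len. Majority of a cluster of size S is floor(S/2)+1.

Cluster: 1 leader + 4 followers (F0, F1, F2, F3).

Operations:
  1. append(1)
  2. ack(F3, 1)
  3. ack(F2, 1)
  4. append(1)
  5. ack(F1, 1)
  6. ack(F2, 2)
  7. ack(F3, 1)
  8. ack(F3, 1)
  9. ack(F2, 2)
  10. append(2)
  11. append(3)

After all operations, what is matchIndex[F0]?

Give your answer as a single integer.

Answer: 0

Derivation:
Op 1: append 1 -> log_len=1
Op 2: F3 acks idx 1 -> match: F0=0 F1=0 F2=0 F3=1; commitIndex=0
Op 3: F2 acks idx 1 -> match: F0=0 F1=0 F2=1 F3=1; commitIndex=1
Op 4: append 1 -> log_len=2
Op 5: F1 acks idx 1 -> match: F0=0 F1=1 F2=1 F3=1; commitIndex=1
Op 6: F2 acks idx 2 -> match: F0=0 F1=1 F2=2 F3=1; commitIndex=1
Op 7: F3 acks idx 1 -> match: F0=0 F1=1 F2=2 F3=1; commitIndex=1
Op 8: F3 acks idx 1 -> match: F0=0 F1=1 F2=2 F3=1; commitIndex=1
Op 9: F2 acks idx 2 -> match: F0=0 F1=1 F2=2 F3=1; commitIndex=1
Op 10: append 2 -> log_len=4
Op 11: append 3 -> log_len=7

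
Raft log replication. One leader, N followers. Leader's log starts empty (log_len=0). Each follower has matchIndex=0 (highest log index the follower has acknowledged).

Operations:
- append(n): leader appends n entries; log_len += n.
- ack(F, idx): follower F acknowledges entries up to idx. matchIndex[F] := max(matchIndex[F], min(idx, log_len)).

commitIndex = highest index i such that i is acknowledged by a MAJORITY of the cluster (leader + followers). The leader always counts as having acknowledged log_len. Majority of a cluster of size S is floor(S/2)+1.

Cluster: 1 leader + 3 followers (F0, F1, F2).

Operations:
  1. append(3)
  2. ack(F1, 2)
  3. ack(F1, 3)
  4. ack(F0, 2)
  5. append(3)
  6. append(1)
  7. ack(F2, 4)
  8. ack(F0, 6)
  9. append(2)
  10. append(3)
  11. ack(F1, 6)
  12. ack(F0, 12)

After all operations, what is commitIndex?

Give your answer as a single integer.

Answer: 6

Derivation:
Op 1: append 3 -> log_len=3
Op 2: F1 acks idx 2 -> match: F0=0 F1=2 F2=0; commitIndex=0
Op 3: F1 acks idx 3 -> match: F0=0 F1=3 F2=0; commitIndex=0
Op 4: F0 acks idx 2 -> match: F0=2 F1=3 F2=0; commitIndex=2
Op 5: append 3 -> log_len=6
Op 6: append 1 -> log_len=7
Op 7: F2 acks idx 4 -> match: F0=2 F1=3 F2=4; commitIndex=3
Op 8: F0 acks idx 6 -> match: F0=6 F1=3 F2=4; commitIndex=4
Op 9: append 2 -> log_len=9
Op 10: append 3 -> log_len=12
Op 11: F1 acks idx 6 -> match: F0=6 F1=6 F2=4; commitIndex=6
Op 12: F0 acks idx 12 -> match: F0=12 F1=6 F2=4; commitIndex=6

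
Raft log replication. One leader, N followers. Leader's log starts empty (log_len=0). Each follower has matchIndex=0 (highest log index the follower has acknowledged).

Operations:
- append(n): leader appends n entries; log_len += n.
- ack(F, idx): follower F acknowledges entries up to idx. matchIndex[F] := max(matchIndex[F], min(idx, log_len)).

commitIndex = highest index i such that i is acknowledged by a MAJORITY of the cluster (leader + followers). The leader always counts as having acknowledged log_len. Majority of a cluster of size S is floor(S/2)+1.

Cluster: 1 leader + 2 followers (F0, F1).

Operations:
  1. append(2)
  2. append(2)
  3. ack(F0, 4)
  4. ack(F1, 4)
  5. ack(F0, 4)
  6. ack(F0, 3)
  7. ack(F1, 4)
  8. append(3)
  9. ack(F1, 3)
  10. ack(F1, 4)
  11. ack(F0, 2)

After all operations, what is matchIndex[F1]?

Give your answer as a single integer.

Answer: 4

Derivation:
Op 1: append 2 -> log_len=2
Op 2: append 2 -> log_len=4
Op 3: F0 acks idx 4 -> match: F0=4 F1=0; commitIndex=4
Op 4: F1 acks idx 4 -> match: F0=4 F1=4; commitIndex=4
Op 5: F0 acks idx 4 -> match: F0=4 F1=4; commitIndex=4
Op 6: F0 acks idx 3 -> match: F0=4 F1=4; commitIndex=4
Op 7: F1 acks idx 4 -> match: F0=4 F1=4; commitIndex=4
Op 8: append 3 -> log_len=7
Op 9: F1 acks idx 3 -> match: F0=4 F1=4; commitIndex=4
Op 10: F1 acks idx 4 -> match: F0=4 F1=4; commitIndex=4
Op 11: F0 acks idx 2 -> match: F0=4 F1=4; commitIndex=4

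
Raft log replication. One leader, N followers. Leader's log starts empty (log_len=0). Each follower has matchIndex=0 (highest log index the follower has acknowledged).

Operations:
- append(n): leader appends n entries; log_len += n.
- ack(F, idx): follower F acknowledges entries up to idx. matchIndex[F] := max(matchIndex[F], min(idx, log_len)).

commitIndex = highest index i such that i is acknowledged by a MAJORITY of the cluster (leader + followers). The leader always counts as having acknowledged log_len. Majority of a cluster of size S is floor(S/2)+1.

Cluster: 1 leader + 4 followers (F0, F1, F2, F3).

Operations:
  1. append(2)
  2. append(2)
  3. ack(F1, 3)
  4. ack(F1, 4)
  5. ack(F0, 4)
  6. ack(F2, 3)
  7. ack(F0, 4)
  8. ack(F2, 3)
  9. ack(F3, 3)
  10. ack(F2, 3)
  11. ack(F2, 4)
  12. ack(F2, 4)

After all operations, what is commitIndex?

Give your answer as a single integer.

Answer: 4

Derivation:
Op 1: append 2 -> log_len=2
Op 2: append 2 -> log_len=4
Op 3: F1 acks idx 3 -> match: F0=0 F1=3 F2=0 F3=0; commitIndex=0
Op 4: F1 acks idx 4 -> match: F0=0 F1=4 F2=0 F3=0; commitIndex=0
Op 5: F0 acks idx 4 -> match: F0=4 F1=4 F2=0 F3=0; commitIndex=4
Op 6: F2 acks idx 3 -> match: F0=4 F1=4 F2=3 F3=0; commitIndex=4
Op 7: F0 acks idx 4 -> match: F0=4 F1=4 F2=3 F3=0; commitIndex=4
Op 8: F2 acks idx 3 -> match: F0=4 F1=4 F2=3 F3=0; commitIndex=4
Op 9: F3 acks idx 3 -> match: F0=4 F1=4 F2=3 F3=3; commitIndex=4
Op 10: F2 acks idx 3 -> match: F0=4 F1=4 F2=3 F3=3; commitIndex=4
Op 11: F2 acks idx 4 -> match: F0=4 F1=4 F2=4 F3=3; commitIndex=4
Op 12: F2 acks idx 4 -> match: F0=4 F1=4 F2=4 F3=3; commitIndex=4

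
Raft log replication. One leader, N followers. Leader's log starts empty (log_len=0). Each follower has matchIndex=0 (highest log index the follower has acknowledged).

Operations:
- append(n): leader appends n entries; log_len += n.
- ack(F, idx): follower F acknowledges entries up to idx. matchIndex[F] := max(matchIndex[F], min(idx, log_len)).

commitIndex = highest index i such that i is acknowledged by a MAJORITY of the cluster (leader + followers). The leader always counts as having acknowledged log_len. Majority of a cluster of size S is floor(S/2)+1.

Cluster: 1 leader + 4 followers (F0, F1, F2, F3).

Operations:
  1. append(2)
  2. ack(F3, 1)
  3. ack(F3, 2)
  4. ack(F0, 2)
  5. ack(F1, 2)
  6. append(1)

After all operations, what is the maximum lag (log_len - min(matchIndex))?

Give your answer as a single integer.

Op 1: append 2 -> log_len=2
Op 2: F3 acks idx 1 -> match: F0=0 F1=0 F2=0 F3=1; commitIndex=0
Op 3: F3 acks idx 2 -> match: F0=0 F1=0 F2=0 F3=2; commitIndex=0
Op 4: F0 acks idx 2 -> match: F0=2 F1=0 F2=0 F3=2; commitIndex=2
Op 5: F1 acks idx 2 -> match: F0=2 F1=2 F2=0 F3=2; commitIndex=2
Op 6: append 1 -> log_len=3

Answer: 3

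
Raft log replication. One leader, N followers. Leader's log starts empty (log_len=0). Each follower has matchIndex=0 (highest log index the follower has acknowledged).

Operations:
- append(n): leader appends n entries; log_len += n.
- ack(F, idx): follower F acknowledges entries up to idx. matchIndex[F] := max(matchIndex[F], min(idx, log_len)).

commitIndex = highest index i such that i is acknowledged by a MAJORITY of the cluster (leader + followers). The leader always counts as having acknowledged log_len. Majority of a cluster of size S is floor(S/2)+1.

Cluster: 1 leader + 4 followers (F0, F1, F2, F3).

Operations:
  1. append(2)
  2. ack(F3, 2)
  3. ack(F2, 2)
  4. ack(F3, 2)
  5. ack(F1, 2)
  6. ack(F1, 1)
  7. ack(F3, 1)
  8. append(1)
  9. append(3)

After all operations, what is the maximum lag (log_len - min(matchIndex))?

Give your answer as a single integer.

Answer: 6

Derivation:
Op 1: append 2 -> log_len=2
Op 2: F3 acks idx 2 -> match: F0=0 F1=0 F2=0 F3=2; commitIndex=0
Op 3: F2 acks idx 2 -> match: F0=0 F1=0 F2=2 F3=2; commitIndex=2
Op 4: F3 acks idx 2 -> match: F0=0 F1=0 F2=2 F3=2; commitIndex=2
Op 5: F1 acks idx 2 -> match: F0=0 F1=2 F2=2 F3=2; commitIndex=2
Op 6: F1 acks idx 1 -> match: F0=0 F1=2 F2=2 F3=2; commitIndex=2
Op 7: F3 acks idx 1 -> match: F0=0 F1=2 F2=2 F3=2; commitIndex=2
Op 8: append 1 -> log_len=3
Op 9: append 3 -> log_len=6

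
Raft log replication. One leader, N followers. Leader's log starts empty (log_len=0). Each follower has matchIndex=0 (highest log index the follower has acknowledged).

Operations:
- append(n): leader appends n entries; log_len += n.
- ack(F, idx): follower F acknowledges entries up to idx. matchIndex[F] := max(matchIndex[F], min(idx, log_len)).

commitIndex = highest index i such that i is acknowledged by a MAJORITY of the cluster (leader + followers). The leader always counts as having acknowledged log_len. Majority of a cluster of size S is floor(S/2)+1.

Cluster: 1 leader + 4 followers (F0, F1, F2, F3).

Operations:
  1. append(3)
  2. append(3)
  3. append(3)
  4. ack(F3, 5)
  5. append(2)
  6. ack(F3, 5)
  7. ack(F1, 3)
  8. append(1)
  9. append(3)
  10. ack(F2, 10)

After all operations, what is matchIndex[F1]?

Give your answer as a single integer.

Op 1: append 3 -> log_len=3
Op 2: append 3 -> log_len=6
Op 3: append 3 -> log_len=9
Op 4: F3 acks idx 5 -> match: F0=0 F1=0 F2=0 F3=5; commitIndex=0
Op 5: append 2 -> log_len=11
Op 6: F3 acks idx 5 -> match: F0=0 F1=0 F2=0 F3=5; commitIndex=0
Op 7: F1 acks idx 3 -> match: F0=0 F1=3 F2=0 F3=5; commitIndex=3
Op 8: append 1 -> log_len=12
Op 9: append 3 -> log_len=15
Op 10: F2 acks idx 10 -> match: F0=0 F1=3 F2=10 F3=5; commitIndex=5

Answer: 3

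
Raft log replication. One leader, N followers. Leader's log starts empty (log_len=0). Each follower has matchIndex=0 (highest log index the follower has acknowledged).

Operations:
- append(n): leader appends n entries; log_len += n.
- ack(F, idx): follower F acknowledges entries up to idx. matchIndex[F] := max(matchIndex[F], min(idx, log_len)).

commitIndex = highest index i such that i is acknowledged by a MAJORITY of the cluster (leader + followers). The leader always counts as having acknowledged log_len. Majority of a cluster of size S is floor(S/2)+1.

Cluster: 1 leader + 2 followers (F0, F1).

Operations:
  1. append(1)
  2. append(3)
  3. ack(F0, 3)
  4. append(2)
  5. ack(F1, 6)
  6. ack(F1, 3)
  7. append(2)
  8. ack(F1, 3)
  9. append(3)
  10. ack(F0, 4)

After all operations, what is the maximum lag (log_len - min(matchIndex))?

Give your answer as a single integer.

Answer: 7

Derivation:
Op 1: append 1 -> log_len=1
Op 2: append 3 -> log_len=4
Op 3: F0 acks idx 3 -> match: F0=3 F1=0; commitIndex=3
Op 4: append 2 -> log_len=6
Op 5: F1 acks idx 6 -> match: F0=3 F1=6; commitIndex=6
Op 6: F1 acks idx 3 -> match: F0=3 F1=6; commitIndex=6
Op 7: append 2 -> log_len=8
Op 8: F1 acks idx 3 -> match: F0=3 F1=6; commitIndex=6
Op 9: append 3 -> log_len=11
Op 10: F0 acks idx 4 -> match: F0=4 F1=6; commitIndex=6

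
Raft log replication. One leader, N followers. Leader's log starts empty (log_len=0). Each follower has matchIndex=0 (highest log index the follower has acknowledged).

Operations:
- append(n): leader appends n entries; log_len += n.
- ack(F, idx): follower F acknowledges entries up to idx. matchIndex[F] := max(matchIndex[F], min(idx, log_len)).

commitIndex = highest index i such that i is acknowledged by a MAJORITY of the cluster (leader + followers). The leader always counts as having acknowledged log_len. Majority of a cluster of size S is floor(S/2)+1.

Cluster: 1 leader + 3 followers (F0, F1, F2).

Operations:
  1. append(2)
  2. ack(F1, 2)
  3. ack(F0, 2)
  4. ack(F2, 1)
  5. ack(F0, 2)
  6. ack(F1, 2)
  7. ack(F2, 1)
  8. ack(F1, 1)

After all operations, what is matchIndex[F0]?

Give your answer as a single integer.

Answer: 2

Derivation:
Op 1: append 2 -> log_len=2
Op 2: F1 acks idx 2 -> match: F0=0 F1=2 F2=0; commitIndex=0
Op 3: F0 acks idx 2 -> match: F0=2 F1=2 F2=0; commitIndex=2
Op 4: F2 acks idx 1 -> match: F0=2 F1=2 F2=1; commitIndex=2
Op 5: F0 acks idx 2 -> match: F0=2 F1=2 F2=1; commitIndex=2
Op 6: F1 acks idx 2 -> match: F0=2 F1=2 F2=1; commitIndex=2
Op 7: F2 acks idx 1 -> match: F0=2 F1=2 F2=1; commitIndex=2
Op 8: F1 acks idx 1 -> match: F0=2 F1=2 F2=1; commitIndex=2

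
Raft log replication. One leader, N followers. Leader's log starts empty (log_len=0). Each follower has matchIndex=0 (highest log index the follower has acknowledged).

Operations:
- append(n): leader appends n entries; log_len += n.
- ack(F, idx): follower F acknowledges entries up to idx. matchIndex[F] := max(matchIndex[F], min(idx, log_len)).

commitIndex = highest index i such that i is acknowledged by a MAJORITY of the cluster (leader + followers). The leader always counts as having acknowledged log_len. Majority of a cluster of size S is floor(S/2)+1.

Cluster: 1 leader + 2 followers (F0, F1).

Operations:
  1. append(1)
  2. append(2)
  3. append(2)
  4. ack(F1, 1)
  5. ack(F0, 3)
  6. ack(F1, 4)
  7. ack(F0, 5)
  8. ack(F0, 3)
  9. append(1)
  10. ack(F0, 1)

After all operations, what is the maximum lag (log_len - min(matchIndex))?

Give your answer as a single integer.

Op 1: append 1 -> log_len=1
Op 2: append 2 -> log_len=3
Op 3: append 2 -> log_len=5
Op 4: F1 acks idx 1 -> match: F0=0 F1=1; commitIndex=1
Op 5: F0 acks idx 3 -> match: F0=3 F1=1; commitIndex=3
Op 6: F1 acks idx 4 -> match: F0=3 F1=4; commitIndex=4
Op 7: F0 acks idx 5 -> match: F0=5 F1=4; commitIndex=5
Op 8: F0 acks idx 3 -> match: F0=5 F1=4; commitIndex=5
Op 9: append 1 -> log_len=6
Op 10: F0 acks idx 1 -> match: F0=5 F1=4; commitIndex=5

Answer: 2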